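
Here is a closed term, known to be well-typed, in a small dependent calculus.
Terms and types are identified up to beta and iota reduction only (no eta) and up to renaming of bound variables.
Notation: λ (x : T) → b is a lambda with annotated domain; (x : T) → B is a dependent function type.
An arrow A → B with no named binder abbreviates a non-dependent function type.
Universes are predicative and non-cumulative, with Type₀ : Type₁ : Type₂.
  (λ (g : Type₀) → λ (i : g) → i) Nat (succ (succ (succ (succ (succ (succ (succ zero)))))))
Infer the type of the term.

type:
  Nat


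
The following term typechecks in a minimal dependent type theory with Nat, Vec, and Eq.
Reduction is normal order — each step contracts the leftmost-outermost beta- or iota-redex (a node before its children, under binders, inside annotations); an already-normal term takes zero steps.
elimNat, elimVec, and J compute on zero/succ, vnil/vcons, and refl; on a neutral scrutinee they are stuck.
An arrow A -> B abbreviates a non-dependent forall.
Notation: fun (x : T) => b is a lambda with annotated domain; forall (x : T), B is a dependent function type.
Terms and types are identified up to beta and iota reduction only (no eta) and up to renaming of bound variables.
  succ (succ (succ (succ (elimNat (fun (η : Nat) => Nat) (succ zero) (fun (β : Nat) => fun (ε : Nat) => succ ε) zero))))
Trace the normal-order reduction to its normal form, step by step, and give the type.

reduction (normal order):
  succ (succ (succ (succ (elimNat (fun (η : Nat) => Nat) (succ zero) (fun (β : Nat) => fun (ε : Nat) => succ ε) zero))))
  ~> succ (succ (succ (succ (succ zero))))
inferred type:
  Nat


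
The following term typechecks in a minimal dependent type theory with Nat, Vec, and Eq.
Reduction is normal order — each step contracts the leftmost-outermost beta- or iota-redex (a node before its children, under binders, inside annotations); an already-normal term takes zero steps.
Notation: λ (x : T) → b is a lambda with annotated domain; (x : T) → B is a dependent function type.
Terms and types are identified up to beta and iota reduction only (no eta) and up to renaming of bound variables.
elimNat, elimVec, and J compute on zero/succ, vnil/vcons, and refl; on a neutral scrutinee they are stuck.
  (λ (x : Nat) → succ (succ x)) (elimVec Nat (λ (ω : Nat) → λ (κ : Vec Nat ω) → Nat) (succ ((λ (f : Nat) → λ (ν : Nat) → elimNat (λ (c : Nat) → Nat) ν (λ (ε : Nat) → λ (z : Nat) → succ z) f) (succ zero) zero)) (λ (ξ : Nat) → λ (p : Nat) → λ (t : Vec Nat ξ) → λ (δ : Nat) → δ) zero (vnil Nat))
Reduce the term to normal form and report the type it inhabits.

reduced normal form:
  succ (succ (succ (succ zero)))
inferred type:
  Nat
observation: the leftmost-outermost redex is a beta-redex, and normalization takes 8 steps.


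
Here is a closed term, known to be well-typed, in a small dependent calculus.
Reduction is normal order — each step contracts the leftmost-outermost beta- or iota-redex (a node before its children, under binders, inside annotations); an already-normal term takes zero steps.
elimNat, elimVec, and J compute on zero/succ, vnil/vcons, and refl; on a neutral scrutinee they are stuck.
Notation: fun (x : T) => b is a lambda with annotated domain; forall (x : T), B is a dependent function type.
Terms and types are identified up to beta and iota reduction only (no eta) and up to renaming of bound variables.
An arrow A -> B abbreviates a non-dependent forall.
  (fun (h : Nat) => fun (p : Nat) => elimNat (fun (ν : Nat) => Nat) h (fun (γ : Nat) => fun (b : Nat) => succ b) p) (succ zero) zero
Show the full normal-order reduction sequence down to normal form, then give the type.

normal-order reduction:
  (fun (h : Nat) => fun (p : Nat) => elimNat (fun (ν : Nat) => Nat) h (fun (γ : Nat) => fun (b : Nat) => succ b) p) (succ zero) zero
  ~> (fun (h : Nat) => elimNat (fun (p : Nat) => Nat) (succ zero) (fun (ν : Nat) => fun (γ : Nat) => succ γ) h) zero
  ~> elimNat (fun (h : Nat) => Nat) (succ zero) (fun (p : Nat) => fun (ν : Nat) => succ ν) zero
  ~> succ zero
type:
  Nat


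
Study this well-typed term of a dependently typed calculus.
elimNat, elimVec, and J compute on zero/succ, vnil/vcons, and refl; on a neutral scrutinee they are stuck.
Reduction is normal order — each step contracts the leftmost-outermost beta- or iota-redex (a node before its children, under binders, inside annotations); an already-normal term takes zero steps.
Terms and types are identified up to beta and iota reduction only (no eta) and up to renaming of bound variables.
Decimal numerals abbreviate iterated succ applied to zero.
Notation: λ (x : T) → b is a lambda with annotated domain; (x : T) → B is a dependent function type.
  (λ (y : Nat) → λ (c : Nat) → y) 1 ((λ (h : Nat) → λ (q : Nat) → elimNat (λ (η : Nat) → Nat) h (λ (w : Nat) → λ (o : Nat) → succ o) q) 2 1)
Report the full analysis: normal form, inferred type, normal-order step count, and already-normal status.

resulting normal form:
  1
inferred type:
  Nat
reduction steps (normal order): 2
already normal: no
first redex: a beta-redex


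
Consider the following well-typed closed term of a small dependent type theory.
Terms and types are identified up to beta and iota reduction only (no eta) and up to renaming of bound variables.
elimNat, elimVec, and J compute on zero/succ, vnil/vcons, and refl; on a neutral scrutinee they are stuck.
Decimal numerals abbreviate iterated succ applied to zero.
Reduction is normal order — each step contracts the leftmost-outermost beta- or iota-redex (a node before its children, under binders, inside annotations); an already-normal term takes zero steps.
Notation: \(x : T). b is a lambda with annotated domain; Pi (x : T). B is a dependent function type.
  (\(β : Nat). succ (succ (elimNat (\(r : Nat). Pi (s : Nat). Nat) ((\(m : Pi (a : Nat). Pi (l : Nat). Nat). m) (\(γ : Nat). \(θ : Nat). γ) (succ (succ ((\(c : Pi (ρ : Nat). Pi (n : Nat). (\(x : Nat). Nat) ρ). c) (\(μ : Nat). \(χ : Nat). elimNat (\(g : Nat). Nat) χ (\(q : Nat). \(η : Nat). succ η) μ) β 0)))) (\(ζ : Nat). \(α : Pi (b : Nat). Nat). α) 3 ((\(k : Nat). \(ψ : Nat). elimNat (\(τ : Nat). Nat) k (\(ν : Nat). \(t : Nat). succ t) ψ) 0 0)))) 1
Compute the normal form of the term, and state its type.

reduced normal form:
  5
type:
  Nat


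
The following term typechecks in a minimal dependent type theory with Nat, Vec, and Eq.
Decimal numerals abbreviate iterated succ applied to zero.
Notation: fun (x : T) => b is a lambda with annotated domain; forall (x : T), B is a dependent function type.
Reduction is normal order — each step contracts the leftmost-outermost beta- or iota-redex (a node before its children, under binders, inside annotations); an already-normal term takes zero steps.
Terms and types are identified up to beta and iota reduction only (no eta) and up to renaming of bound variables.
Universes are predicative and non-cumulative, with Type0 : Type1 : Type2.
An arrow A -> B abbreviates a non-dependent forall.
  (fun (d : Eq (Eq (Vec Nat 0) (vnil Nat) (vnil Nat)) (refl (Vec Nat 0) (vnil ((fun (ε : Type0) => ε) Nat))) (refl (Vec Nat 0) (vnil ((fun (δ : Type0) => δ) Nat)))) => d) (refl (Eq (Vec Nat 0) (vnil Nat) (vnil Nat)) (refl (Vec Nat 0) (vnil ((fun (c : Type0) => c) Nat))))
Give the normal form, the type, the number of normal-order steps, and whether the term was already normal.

resulting normal form:
  refl (Eq (Vec Nat 0) (vnil Nat) (vnil Nat)) (refl (Vec Nat 0) (vnil Nat))
type:
  Eq (Eq (Vec Nat 0) (vnil Nat) (vnil Nat)) (refl (Vec Nat 0) (vnil Nat)) (refl (Vec Nat 0) (vnil Nat))
normal-order step count: 2
started in normal form: no
first contracted redex: a beta-redex


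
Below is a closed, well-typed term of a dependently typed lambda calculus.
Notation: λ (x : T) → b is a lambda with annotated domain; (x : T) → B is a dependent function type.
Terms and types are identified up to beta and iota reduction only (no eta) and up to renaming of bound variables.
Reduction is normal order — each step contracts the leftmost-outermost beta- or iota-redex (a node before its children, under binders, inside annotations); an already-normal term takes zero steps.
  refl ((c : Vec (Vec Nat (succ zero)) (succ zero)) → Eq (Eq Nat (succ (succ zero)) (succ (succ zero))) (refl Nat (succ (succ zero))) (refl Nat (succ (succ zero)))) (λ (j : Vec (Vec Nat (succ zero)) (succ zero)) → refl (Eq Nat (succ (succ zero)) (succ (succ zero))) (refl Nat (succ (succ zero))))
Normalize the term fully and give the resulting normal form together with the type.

reduced normal form:
  refl ((c : Vec (Vec Nat (succ zero)) (succ zero)) → Eq (Eq Nat (succ (succ zero)) (succ (succ zero))) (refl Nat (succ (succ zero))) (refl Nat (succ (succ zero)))) (λ (j : Vec (Vec Nat (succ zero)) (succ zero)) → refl (Eq Nat (succ (succ zero)) (succ (succ zero))) (refl Nat (succ (succ zero))))
inferred type:
  Eq ((c : Vec (Vec Nat (succ zero)) (succ zero)) → Eq (Eq Nat (succ (succ zero)) (succ (succ zero))) (refl Nat (succ (succ zero))) (refl Nat (succ (succ zero)))) (λ (j : Vec (Vec Nat (succ zero)) (succ zero)) → refl (Eq Nat (succ (succ zero)) (succ (succ zero))) (refl Nat (succ (succ zero)))) (λ (η : Vec (Vec Nat (succ zero)) (succ zero)) → refl (Eq Nat (succ (succ zero)) (succ (succ zero))) (refl Nat (succ (succ zero))))
observation: the term is already in normal form.


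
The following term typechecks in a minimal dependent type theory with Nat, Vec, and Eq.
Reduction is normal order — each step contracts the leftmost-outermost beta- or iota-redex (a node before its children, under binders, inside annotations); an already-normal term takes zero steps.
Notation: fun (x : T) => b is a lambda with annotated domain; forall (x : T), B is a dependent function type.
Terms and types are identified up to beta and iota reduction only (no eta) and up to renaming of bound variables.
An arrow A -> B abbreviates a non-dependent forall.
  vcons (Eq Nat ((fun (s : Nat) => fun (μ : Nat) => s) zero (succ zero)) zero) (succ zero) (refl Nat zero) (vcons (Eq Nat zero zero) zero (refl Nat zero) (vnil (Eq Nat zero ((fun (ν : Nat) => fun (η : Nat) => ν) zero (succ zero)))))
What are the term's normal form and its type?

reduced normal form:
  vcons (Eq Nat zero zero) (succ zero) (refl Nat zero) (vcons (Eq Nat zero zero) zero (refl Nat zero) (vnil (Eq Nat zero zero)))
type:
  Vec (Eq Nat zero zero) (succ (succ zero))
observation: normalization takes exactly 4 steps under the normal-order strategy.


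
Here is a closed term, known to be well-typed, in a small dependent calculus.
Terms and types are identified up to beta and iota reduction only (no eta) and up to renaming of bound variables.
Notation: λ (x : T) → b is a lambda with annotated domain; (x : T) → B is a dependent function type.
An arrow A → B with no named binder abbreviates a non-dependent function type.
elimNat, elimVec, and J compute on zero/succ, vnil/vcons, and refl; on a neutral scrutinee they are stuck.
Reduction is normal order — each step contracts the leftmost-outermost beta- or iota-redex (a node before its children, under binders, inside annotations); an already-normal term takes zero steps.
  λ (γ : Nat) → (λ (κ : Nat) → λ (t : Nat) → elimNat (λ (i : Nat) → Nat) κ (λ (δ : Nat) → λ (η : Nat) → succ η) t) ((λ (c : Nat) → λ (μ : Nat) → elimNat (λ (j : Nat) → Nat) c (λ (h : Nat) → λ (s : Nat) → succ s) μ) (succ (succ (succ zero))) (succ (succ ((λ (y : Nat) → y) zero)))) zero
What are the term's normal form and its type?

normal form:
  λ (γ : Nat) → succ (succ (succ (succ (succ zero))))
the term's type:
  Nat → Nat


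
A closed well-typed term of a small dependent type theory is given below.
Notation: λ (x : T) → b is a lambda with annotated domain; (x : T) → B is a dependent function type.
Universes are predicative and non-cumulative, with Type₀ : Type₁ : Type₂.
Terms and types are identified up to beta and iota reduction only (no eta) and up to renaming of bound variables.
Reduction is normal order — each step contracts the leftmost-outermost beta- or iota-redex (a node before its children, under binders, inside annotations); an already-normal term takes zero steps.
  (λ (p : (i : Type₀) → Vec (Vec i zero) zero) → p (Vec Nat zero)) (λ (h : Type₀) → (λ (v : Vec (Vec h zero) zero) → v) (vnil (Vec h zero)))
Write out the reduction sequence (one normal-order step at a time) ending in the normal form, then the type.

normal-order reduction:
  (λ (p : (i : Type₀) → Vec (Vec i zero) zero) → p (Vec Nat zero)) (λ (h : Type₀) → (λ (v : Vec (Vec h zero) zero) → v) (vnil (Vec h zero)))
  ~> (λ (p : Type₀) → (λ (i : Vec (Vec p zero) zero) → i) (vnil (Vec p zero))) (Vec Nat zero)
  ~> (λ (p : Vec (Vec (Vec Nat zero) zero) zero) → p) (vnil (Vec (Vec Nat zero) zero))
  ~> vnil (Vec (Vec Nat zero) zero)
inferred type:
  Vec (Vec (Vec Nat zero) zero) zero


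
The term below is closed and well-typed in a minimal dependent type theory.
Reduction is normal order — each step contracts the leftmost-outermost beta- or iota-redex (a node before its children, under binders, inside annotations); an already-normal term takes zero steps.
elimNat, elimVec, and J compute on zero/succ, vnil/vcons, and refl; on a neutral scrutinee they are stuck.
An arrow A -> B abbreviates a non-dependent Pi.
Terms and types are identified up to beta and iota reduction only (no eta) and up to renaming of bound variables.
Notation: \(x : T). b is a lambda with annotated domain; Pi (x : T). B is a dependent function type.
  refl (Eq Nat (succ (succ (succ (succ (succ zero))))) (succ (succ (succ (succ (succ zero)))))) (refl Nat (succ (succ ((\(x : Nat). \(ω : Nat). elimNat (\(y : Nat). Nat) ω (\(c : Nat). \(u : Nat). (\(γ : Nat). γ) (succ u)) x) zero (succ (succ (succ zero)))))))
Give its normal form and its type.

resulting normal form:
  refl (Eq Nat (succ (succ (succ (succ (succ zero))))) (succ (succ (succ (succ (succ zero)))))) (refl Nat (succ (succ (succ (succ (succ zero))))))
the term's type:
  Eq (Eq Nat (succ (succ (succ (succ (succ zero))))) (succ (succ (succ (succ (succ zero)))))) (refl Nat (succ (succ (succ (succ (succ zero)))))) (refl Nat (succ (succ (succ (succ (succ zero))))))


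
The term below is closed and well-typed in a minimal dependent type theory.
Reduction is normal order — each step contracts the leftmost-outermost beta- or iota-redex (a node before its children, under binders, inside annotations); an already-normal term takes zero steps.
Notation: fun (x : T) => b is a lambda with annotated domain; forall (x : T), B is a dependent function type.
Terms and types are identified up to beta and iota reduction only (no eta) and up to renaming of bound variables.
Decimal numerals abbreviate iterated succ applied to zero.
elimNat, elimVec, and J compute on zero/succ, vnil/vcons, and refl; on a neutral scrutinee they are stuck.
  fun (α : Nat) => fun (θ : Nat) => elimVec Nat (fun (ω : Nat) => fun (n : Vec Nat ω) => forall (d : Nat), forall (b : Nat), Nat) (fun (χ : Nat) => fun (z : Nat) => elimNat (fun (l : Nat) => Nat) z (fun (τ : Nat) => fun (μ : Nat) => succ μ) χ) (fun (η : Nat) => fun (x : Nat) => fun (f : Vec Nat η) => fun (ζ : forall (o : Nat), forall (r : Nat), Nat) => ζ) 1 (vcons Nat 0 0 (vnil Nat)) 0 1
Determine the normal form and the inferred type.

normal form:
  fun (α : Nat) => fun (θ : Nat) => 1
type:
  forall (α : Nat), forall (θ : Nat), Nat
observation: 9 normal-order steps separate the term from its normal form.


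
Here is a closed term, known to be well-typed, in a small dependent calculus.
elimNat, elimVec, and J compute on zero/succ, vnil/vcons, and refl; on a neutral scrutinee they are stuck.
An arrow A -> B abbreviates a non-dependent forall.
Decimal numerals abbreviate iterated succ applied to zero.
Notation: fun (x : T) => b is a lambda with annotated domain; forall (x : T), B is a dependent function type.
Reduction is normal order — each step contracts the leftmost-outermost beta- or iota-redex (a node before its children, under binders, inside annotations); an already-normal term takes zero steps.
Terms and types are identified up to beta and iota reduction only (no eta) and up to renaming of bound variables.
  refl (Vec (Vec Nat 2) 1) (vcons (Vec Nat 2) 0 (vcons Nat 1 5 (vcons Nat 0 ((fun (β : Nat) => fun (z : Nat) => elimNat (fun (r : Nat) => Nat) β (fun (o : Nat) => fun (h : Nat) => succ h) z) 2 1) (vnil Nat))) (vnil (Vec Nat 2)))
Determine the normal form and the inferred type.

reduced normal form:
  refl (Vec (Vec Nat 2) 1) (vcons (Vec Nat 2) 0 (vcons Nat 1 5 (vcons Nat 0 3 (vnil Nat))) (vnil (Vec Nat 2)))
the term's type:
  Eq (Vec (Vec Nat 2) 1) (vcons (Vec Nat 2) 0 (vcons Nat 1 5 (vcons Nat 0 3 (vnil Nat))) (vnil (Vec Nat 2))) (vcons (Vec Nat 2) 0 (vcons Nat 1 5 (vcons Nat 0 3 (vnil Nat))) (vnil (Vec Nat 2)))
observation: normalization takes exactly 6 steps under the normal-order strategy.


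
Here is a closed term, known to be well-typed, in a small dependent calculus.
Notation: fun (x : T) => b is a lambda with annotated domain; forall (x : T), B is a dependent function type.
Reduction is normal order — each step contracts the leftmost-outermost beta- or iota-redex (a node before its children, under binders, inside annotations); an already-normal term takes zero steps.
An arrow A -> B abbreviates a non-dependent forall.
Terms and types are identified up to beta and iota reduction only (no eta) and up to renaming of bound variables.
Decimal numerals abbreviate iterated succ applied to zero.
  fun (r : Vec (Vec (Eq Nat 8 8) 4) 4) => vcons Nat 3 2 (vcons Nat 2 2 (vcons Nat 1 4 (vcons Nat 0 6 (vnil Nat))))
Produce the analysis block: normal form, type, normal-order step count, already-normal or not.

reduced normal form:
  fun (r : Vec (Vec (Eq Nat 8 8) 4) 4) => vcons Nat 3 2 (vcons Nat 2 2 (vcons Nat 1 4 (vcons Nat 0 6 (vnil Nat))))
type:
  Vec (Vec (Eq Nat 8 8) 4) 4 -> Vec Nat 4
steps to reach normal form (normal order): 0
term was already normal: yes


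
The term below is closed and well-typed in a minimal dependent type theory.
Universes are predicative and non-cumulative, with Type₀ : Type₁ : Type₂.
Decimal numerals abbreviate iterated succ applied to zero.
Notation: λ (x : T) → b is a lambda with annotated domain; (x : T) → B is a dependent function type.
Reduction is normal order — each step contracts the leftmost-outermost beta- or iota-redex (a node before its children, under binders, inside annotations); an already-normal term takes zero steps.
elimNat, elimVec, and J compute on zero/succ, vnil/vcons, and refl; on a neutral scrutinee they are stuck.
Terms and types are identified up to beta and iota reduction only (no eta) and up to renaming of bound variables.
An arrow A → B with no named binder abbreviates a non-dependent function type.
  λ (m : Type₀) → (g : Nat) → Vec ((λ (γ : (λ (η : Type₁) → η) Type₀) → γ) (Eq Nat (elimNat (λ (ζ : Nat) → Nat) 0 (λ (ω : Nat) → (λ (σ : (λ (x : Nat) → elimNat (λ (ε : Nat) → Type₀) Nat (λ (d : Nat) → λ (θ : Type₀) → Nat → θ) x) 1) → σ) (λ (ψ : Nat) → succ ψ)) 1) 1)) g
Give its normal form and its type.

normal form:
  λ (m : Type₀) → (g : Nat) → Vec (Eq Nat 1 1) g
type:
  Type₀ → Type₀


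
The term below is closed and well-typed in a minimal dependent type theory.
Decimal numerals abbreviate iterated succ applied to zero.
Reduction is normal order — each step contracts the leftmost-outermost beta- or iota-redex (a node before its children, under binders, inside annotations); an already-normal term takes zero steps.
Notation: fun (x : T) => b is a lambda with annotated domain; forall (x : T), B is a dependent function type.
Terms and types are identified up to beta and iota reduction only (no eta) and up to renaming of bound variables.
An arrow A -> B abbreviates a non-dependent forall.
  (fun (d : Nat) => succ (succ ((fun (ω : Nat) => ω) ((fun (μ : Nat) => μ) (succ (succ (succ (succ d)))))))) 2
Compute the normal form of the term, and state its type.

resulting normal form:
  8
the term's type:
  Nat
observation: 3 normal-order steps separate the term from its normal form.


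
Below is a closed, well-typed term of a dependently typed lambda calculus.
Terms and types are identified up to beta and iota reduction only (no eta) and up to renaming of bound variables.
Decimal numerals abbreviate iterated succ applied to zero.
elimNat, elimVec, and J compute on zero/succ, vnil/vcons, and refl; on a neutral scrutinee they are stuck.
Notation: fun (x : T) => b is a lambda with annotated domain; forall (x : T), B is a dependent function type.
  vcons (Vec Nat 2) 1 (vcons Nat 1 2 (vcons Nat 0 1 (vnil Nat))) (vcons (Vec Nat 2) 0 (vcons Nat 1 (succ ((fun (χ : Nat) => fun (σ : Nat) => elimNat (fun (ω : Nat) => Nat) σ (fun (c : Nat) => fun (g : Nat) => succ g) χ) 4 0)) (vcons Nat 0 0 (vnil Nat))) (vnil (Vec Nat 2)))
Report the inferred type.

type:
  Vec (Vec Nat 2) 2


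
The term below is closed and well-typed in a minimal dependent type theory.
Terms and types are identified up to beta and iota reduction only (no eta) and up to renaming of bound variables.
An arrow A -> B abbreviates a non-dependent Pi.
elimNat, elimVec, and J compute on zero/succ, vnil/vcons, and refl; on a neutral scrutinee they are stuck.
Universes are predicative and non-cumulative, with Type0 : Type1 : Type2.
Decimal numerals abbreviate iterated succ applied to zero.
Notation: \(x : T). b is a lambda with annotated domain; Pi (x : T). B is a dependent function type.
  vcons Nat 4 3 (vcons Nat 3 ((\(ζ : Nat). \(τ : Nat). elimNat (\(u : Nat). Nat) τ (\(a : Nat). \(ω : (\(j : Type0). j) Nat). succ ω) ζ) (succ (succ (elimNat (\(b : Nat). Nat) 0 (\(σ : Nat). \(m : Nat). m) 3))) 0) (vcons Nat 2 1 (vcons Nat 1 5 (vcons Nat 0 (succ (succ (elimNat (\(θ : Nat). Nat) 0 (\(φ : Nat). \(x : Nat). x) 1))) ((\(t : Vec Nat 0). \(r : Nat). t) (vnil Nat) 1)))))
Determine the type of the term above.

inferred type:
  Vec Nat 5


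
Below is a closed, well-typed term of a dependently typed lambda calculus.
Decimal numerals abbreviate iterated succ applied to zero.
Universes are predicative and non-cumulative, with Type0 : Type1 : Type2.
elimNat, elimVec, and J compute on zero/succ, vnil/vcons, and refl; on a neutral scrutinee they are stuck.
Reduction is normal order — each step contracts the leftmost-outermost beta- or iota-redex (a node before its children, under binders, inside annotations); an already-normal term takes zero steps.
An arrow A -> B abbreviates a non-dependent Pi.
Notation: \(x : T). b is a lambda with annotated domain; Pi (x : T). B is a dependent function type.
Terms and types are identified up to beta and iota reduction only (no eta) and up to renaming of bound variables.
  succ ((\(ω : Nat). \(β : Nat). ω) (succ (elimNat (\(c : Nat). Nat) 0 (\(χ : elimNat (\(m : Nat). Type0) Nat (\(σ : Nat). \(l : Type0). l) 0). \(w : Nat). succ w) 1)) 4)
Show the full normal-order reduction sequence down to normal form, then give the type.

reduction (normal order):
  succ ((\(ω : Nat). \(β : Nat). ω) (succ (elimNat (\(c : Nat). Nat) 0 (\(χ : elimNat (\(m : Nat). Type0) Nat (\(σ : Nat). \(l : Type0). l) 0). \(w : Nat). succ w) 1)) 4)
  ~> succ ((\(ω : Nat). succ (elimNat (\(β : Nat). Nat) 0 (\(c : elimNat (\(χ : Nat). Type0) Nat (\(m : Nat). \(σ : Type0). σ) 0). \(l : Nat). succ l) 1)) 4)
  ~> succ (succ (elimNat (\(ω : Nat). Nat) 0 (\(β : elimNat (\(c : Nat). Type0) Nat (\(χ : Nat). \(m : Type0). m) 0). \(σ : Nat). succ σ) 1))
  ~> succ (succ ((\(ω : elimNat (\(β : Nat). Type0) Nat (\(c : Nat). \(χ : Type0). χ) 0). \(m : Nat). succ m) 0 (elimNat (\(σ : Nat). Nat) 0 (\(l : elimNat (\(w : Nat). Type0) Nat (\(k : Nat). \(t : Type0). t) 0). \(μ : Nat). succ μ) 0)))
  ~> succ (succ ((\(ω : Nat). succ ω) (elimNat (\(β : Nat). Nat) 0 (\(c : elimNat (\(χ : Nat). Type0) Nat (\(m : Nat). \(σ : Type0). σ) 0). \(l : Nat). succ l) 0)))
  ~> succ (succ (succ (elimNat (\(ω : Nat). Nat) 0 (\(β : elimNat (\(c : Nat). Type0) Nat (\(χ : Nat). \(m : Type0). m) 0). \(σ : Nat). succ σ) 0)))
  ~> 3
inferred type:
  Nat


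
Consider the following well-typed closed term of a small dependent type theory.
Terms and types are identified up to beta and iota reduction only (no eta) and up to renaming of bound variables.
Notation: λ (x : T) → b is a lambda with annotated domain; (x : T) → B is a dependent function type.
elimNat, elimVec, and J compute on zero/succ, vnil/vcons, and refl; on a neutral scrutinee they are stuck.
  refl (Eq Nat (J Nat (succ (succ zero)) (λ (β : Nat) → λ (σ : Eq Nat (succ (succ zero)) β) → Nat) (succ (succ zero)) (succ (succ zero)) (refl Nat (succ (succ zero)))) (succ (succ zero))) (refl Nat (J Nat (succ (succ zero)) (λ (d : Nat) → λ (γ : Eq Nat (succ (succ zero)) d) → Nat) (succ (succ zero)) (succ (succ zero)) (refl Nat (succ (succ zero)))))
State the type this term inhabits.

inferred type:
  Eq (Eq Nat (succ (succ zero)) (succ (succ zero))) (refl Nat (succ (succ zero))) (refl Nat (succ (succ zero)))


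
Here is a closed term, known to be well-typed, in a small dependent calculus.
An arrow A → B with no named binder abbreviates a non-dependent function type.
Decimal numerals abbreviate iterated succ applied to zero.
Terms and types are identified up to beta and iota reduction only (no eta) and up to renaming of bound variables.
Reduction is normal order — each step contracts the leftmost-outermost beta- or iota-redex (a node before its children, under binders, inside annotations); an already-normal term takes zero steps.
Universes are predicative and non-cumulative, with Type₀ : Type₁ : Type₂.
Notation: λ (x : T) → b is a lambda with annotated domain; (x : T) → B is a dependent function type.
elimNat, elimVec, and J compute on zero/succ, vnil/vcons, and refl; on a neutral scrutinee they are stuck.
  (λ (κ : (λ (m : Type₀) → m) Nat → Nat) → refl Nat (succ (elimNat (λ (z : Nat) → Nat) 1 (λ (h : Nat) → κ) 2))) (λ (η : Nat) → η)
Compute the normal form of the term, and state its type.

normal form:
  refl Nat 2
the term's type:
  Eq Nat 2 2
observation: the term reaches its normal form after 8 normal-order steps.


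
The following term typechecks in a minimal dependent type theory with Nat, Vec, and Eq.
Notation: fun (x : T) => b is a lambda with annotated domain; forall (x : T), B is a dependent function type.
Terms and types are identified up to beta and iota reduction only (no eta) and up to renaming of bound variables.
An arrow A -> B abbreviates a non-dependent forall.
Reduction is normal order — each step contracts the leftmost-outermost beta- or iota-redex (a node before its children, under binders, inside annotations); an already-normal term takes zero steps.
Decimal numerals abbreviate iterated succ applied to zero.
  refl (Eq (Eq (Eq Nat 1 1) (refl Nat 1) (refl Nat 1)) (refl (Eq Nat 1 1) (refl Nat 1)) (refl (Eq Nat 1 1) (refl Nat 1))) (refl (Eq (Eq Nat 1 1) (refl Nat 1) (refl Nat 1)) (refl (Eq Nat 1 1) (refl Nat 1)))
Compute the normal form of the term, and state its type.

resulting normal form:
  refl (Eq (Eq (Eq Nat 1 1) (refl Nat 1) (refl Nat 1)) (refl (Eq Nat 1 1) (refl Nat 1)) (refl (Eq Nat 1 1) (refl Nat 1))) (refl (Eq (Eq Nat 1 1) (refl Nat 1) (refl Nat 1)) (refl (Eq Nat 1 1) (refl Nat 1)))
type:
  Eq (Eq (Eq (Eq Nat 1 1) (refl Nat 1) (refl Nat 1)) (refl (Eq Nat 1 1) (refl Nat 1)) (refl (Eq Nat 1 1) (refl Nat 1))) (refl (Eq (Eq Nat 1 1) (refl Nat 1) (refl Nat 1)) (refl (Eq Nat 1 1) (refl Nat 1))) (refl (Eq (Eq Nat 1 1) (refl Nat 1) (refl Nat 1)) (refl (Eq Nat 1 1) (refl Nat 1)))
observation: the term is already in normal form.


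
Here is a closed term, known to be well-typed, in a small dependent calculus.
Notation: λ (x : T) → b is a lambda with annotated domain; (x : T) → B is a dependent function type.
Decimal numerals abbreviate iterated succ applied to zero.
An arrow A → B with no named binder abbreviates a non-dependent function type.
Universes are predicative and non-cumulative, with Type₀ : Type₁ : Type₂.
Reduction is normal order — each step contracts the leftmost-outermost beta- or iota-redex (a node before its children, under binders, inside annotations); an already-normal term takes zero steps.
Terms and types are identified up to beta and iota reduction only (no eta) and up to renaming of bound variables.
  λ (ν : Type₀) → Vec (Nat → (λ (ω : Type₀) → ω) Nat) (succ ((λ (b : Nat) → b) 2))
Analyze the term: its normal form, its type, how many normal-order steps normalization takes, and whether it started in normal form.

resulting normal form:
  λ (ν : Type₀) → Vec (Nat → Nat) 3
the term's type:
  Type₀ → Type₀
steps to reach normal form (normal order): 2
started in normal form: no
first redex: a beta-redex


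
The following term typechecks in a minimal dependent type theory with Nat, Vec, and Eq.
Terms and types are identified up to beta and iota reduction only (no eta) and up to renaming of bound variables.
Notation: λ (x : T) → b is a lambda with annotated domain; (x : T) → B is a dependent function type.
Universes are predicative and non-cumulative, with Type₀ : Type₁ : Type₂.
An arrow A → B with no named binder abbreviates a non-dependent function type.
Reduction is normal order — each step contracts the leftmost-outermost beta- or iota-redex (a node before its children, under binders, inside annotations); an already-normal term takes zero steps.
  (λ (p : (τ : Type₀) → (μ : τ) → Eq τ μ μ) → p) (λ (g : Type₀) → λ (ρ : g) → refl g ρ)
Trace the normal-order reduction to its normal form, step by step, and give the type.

normal-order reduction:
  (λ (p : (τ : Type₀) → (μ : τ) → Eq τ μ μ) → p) (λ (g : Type₀) → λ (ρ : g) → refl g ρ)
  ~> λ (p : Type₀) → λ (τ : p) → refl p τ
the term's type:
  (p : Type₀) → (τ : p) → Eq p τ τ


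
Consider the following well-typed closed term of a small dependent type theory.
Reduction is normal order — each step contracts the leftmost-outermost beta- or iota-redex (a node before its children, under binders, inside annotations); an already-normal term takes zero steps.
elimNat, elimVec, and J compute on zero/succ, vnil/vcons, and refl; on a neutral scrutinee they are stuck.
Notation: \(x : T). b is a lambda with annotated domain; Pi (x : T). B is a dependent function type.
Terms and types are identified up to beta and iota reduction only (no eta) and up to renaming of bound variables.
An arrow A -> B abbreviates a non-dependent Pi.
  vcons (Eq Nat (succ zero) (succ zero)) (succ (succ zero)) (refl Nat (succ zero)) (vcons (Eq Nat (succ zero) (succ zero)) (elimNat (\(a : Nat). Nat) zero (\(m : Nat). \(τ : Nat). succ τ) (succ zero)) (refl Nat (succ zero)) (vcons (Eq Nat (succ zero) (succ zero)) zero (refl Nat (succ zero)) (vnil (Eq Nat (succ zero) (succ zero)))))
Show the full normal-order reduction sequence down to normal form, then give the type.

normal-order reduction:
  vcons (Eq Nat (succ zero) (succ zero)) (succ (succ zero)) (refl Nat (succ zero)) (vcons (Eq Nat (succ zero) (succ zero)) (elimNat (\(a : Nat). Nat) zero (\(m : Nat). \(τ : Nat). succ τ) (succ zero)) (refl Nat (succ zero)) (vcons (Eq Nat (succ zero) (succ zero)) zero (refl Nat (succ zero)) (vnil (Eq Nat (succ zero) (succ zero)))))
  ~> vcons (Eq Nat (succ zero) (succ zero)) (succ (succ zero)) (refl Nat (succ zero)) (vcons (Eq Nat (succ zero) (succ zero)) ((\(a : Nat). \(m : Nat). succ m) zero (elimNat (\(τ : Nat). Nat) zero (\(g : Nat). \(j : Nat). succ j) zero)) (refl Nat (succ zero)) (vcons (Eq Nat (succ zero) (succ zero)) zero (refl Nat (succ zero)) (vnil (Eq Nat (succ zero) (succ zero)))))
  ~> vcons (Eq Nat (succ zero) (succ zero)) (succ (succ zero)) (refl Nat (succ zero)) (vcons (Eq Nat (succ zero) (succ zero)) ((\(a : Nat). succ a) (elimNat (\(m : Nat). Nat) zero (\(τ : Nat). \(g : Nat). succ g) zero)) (refl Nat (succ zero)) (vcons (Eq Nat (succ zero) (succ zero)) zero (refl Nat (succ zero)) (vnil (Eq Nat (succ zero) (succ zero)))))
  ~> vcons (Eq Nat (succ zero) (succ zero)) (succ (succ zero)) (refl Nat (succ zero)) (vcons (Eq Nat (succ zero) (succ zero)) (succ (elimNat (\(a : Nat). Nat) zero (\(m : Nat). \(τ : Nat). succ τ) zero)) (refl Nat (succ zero)) (vcons (Eq Nat (succ zero) (succ zero)) zero (refl Nat (succ zero)) (vnil (Eq Nat (succ zero) (succ zero)))))
  ~> vcons (Eq Nat (succ zero) (succ zero)) (succ (succ zero)) (refl Nat (succ zero)) (vcons (Eq Nat (succ zero) (succ zero)) (succ zero) (refl Nat (succ zero)) (vcons (Eq Nat (succ zero) (succ zero)) zero (refl Nat (succ zero)) (vnil (Eq Nat (succ zero) (succ zero)))))
inferred type:
  Vec (Eq Nat (succ zero) (succ zero)) (succ (succ (succ zero)))


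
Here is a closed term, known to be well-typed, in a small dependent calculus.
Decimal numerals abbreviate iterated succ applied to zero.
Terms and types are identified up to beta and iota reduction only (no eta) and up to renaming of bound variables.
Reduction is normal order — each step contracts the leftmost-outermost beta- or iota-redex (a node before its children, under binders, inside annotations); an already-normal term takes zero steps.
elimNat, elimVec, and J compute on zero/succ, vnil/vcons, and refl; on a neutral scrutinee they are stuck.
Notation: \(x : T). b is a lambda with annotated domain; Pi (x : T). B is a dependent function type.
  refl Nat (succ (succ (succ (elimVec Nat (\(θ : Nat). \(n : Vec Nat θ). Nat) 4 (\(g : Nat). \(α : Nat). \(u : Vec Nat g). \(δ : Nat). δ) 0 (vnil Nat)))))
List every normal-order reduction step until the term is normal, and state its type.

reduction (normal order):
  refl Nat (succ (succ (succ (elimVec Nat (\(θ : Nat). \(n : Vec Nat θ). Nat) 4 (\(g : Nat). \(α : Nat). \(u : Vec Nat g). \(δ : Nat). δ) 0 (vnil Nat)))))
  ~> refl Nat 7
the term's type:
  Eq Nat 7 7


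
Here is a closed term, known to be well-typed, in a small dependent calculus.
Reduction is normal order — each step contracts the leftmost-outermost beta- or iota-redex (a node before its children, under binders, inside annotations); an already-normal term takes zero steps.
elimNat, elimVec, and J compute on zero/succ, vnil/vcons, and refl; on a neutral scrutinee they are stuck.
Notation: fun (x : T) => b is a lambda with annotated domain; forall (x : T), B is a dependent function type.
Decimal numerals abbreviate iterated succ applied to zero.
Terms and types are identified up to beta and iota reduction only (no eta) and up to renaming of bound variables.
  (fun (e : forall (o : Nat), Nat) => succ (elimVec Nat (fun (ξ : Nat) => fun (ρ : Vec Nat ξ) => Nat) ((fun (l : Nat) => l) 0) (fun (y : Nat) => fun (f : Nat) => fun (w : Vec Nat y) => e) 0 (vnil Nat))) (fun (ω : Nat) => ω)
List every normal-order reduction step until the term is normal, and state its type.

normal-order reduction:
  (fun (e : forall (o : Nat), Nat) => succ (elimVec Nat (fun (ξ : Nat) => fun (ρ : Vec Nat ξ) => Nat) ((fun (l : Nat) => l) 0) (fun (y : Nat) => fun (f : Nat) => fun (w : Vec Nat y) => e) 0 (vnil Nat))) (fun (ω : Nat) => ω)
  ~> succ (elimVec Nat (fun (e : Nat) => fun (o : Vec Nat e) => Nat) ((fun (ξ : Nat) => ξ) 0) (fun (ρ : Nat) => fun (l : Nat) => fun (y : Vec Nat ρ) => fun (f : Nat) => f) 0 (vnil Nat))
  ~> succ ((fun (e : Nat) => e) 0)
  ~> 1
inferred type:
  Nat


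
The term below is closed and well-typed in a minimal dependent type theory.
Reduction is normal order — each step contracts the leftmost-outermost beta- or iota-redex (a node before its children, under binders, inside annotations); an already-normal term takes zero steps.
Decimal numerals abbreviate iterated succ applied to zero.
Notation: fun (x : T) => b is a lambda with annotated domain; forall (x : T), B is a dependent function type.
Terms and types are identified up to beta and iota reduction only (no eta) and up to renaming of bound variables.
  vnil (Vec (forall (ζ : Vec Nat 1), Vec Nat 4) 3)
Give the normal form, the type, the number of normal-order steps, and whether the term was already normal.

normal form:
  vnil (Vec (forall (ζ : Vec Nat 1), Vec Nat 4) 3)
type:
  Vec (Vec (forall (ζ : Vec Nat 1), Vec Nat 4) 3) 0
steps to reach normal form (normal order): 0
term was already normal: yes


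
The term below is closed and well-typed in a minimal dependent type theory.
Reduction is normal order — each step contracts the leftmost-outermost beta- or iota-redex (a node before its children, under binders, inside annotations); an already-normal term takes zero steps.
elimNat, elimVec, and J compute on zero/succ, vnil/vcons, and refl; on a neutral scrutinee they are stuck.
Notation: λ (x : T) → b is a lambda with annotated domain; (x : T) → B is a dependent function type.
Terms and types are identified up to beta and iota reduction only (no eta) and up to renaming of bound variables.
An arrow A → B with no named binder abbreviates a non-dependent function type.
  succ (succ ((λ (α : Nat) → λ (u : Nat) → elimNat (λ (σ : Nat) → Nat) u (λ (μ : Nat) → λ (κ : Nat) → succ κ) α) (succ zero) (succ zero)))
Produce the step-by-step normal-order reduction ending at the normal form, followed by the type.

normal-order reduction sequence:
  succ (succ ((λ (α : Nat) → λ (u : Nat) → elimNat (λ (σ : Nat) → Nat) u (λ (μ : Nat) → λ (κ : Nat) → succ κ) α) (succ zero) (succ zero)))
  ~> succ (succ ((λ (α : Nat) → elimNat (λ (u : Nat) → Nat) α (λ (σ : Nat) → λ (μ : Nat) → succ μ) (succ zero)) (succ zero)))
  ~> succ (succ (elimNat (λ (α : Nat) → Nat) (succ zero) (λ (u : Nat) → λ (σ : Nat) → succ σ) (succ zero)))
  ~> succ (succ ((λ (α : Nat) → λ (u : Nat) → succ u) zero (elimNat (λ (σ : Nat) → Nat) (succ zero) (λ (μ : Nat) → λ (κ : Nat) → succ κ) zero)))
  ~> succ (succ ((λ (α : Nat) → succ α) (elimNat (λ (u : Nat) → Nat) (succ zero) (λ (σ : Nat) → λ (μ : Nat) → succ μ) zero)))
  ~> succ (succ (succ (elimNat (λ (α : Nat) → Nat) (succ zero) (λ (u : Nat) → λ (σ : Nat) → succ σ) zero)))
  ~> succ (succ (succ (succ zero)))
inferred type:
  Nat


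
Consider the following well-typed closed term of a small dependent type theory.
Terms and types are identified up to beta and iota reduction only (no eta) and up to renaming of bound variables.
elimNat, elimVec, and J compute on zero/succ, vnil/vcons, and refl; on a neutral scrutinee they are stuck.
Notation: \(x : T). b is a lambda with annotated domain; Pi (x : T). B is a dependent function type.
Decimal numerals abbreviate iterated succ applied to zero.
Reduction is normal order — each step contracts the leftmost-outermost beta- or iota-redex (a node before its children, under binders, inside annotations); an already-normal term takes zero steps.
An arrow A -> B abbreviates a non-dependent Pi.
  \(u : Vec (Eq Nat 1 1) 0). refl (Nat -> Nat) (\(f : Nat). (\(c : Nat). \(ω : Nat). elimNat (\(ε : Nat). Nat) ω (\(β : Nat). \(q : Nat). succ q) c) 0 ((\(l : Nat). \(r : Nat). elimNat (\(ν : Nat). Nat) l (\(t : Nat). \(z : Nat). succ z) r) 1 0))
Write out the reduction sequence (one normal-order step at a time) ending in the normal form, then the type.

reduction (normal order):
  \(u : Vec (Eq Nat 1 1) 0). refl (Nat -> Nat) (\(f : Nat). (\(c : Nat). \(ω : Nat). elimNat (\(ε : Nat). Nat) ω (\(β : Nat). \(q : Nat). succ q) c) 0 ((\(l : Nat). \(r : Nat). elimNat (\(ν : Nat). Nat) l (\(t : Nat). \(z : Nat). succ z) r) 1 0))
  ~> \(u : Vec (Eq Nat 1 1) 0). refl (Nat -> Nat) (\(f : Nat). (\(c : Nat). elimNat (\(ω : Nat). Nat) c (\(ε : Nat). \(β : Nat). succ β) 0) ((\(q : Nat). \(l : Nat). elimNat (\(r : Nat). Nat) q (\(ν : Nat). \(t : Nat). succ t) l) 1 0))
  ~> \(u : Vec (Eq Nat 1 1) 0). refl (Nat -> Nat) (\(f : Nat). elimNat (\(c : Nat). Nat) ((\(ω : Nat). \(ε : Nat). elimNat (\(β : Nat). Nat) ω (\(q : Nat). \(l : Nat). succ l) ε) 1 0) (\(r : Nat). \(ν : Nat). succ ν) 0)
  ~> \(u : Vec (Eq Nat 1 1) 0). refl (Nat -> Nat) (\(f : Nat). (\(c : Nat). \(ω : Nat). elimNat (\(ε : Nat). Nat) c (\(β : Nat). \(q : Nat). succ q) ω) 1 0)
  ~> \(u : Vec (Eq Nat 1 1) 0). refl (Nat -> Nat) (\(f : Nat). (\(c : Nat). elimNat (\(ω : Nat). Nat) 1 (\(ε : Nat). \(β : Nat). succ β) c) 0)
  ~> \(u : Vec (Eq Nat 1 1) 0). refl (Nat -> Nat) (\(f : Nat). elimNat (\(c : Nat). Nat) 1 (\(ω : Nat). \(ε : Nat). succ ε) 0)
  ~> \(u : Vec (Eq Nat 1 1) 0). refl (Nat -> Nat) (\(f : Nat). 1)
inferred type:
  Vec (Eq Nat 1 1) 0 -> Eq (Nat -> Nat) (\(u : Nat). 1) (\(f : Nat). 1)
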